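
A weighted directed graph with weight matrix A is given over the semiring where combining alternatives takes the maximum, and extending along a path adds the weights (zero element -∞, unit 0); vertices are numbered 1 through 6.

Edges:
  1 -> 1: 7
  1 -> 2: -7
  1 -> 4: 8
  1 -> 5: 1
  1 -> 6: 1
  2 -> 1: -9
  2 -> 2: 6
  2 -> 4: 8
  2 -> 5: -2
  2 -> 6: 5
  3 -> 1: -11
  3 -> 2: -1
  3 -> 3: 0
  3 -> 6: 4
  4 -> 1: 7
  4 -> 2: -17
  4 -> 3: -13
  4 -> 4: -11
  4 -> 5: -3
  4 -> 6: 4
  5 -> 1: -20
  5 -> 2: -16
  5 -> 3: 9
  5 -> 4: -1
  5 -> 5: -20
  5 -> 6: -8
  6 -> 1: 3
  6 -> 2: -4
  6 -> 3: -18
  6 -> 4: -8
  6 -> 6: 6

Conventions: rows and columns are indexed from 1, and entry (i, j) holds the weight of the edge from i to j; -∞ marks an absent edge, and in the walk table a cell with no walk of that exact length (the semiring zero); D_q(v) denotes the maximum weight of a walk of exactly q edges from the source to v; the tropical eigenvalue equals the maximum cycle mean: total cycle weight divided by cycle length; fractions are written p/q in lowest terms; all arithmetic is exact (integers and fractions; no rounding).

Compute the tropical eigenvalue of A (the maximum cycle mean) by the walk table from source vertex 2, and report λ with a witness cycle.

q=0: [-∞, 0, -∞, -∞, -∞, -∞]
q=1: [-9, 6, -∞, 8, -2, 5]
q=2: [15, 12, 7, 14, 5, 12]
q=3: [22, 18, 14, 23, 16, 18]
q=4: [30, 24, 25, 30, 23, 27]
q=5: [37, 30, 32, 38, 31, 34]
q=6: [45, 36, 40, 45, 38, 42]
Optimal cycle mean attained by: cycle 1->4->1, total 8 + 7, length 2.
Answer: λ = 15/2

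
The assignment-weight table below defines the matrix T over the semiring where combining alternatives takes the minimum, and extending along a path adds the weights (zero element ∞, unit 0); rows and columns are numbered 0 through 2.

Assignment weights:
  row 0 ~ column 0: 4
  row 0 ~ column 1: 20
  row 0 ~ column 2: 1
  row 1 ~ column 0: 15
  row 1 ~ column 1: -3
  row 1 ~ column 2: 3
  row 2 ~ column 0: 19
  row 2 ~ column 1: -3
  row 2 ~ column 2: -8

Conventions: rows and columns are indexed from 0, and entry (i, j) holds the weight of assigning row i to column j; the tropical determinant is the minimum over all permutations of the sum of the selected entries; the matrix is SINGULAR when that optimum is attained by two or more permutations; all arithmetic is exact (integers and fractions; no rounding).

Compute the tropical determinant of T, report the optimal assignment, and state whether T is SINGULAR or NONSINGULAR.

σ = (0, 1, 2): 4 + (-3) + (-8) = -7
σ = (0, 2, 1): 4 + 3 + (-3) = 4
σ = (1, 0, 2): 20 + 15 + (-8) = 27
σ = (1, 2, 0): 20 + 3 + 19 = 42
σ = (2, 0, 1): 1 + 15 + (-3) = 13
σ = (2, 1, 0): 1 + (-3) + 19 = 17
Optimal value attained by: σ = (0, 1, 2).
Answer: det⊕(T) = -7; verdict: NONSINGULAR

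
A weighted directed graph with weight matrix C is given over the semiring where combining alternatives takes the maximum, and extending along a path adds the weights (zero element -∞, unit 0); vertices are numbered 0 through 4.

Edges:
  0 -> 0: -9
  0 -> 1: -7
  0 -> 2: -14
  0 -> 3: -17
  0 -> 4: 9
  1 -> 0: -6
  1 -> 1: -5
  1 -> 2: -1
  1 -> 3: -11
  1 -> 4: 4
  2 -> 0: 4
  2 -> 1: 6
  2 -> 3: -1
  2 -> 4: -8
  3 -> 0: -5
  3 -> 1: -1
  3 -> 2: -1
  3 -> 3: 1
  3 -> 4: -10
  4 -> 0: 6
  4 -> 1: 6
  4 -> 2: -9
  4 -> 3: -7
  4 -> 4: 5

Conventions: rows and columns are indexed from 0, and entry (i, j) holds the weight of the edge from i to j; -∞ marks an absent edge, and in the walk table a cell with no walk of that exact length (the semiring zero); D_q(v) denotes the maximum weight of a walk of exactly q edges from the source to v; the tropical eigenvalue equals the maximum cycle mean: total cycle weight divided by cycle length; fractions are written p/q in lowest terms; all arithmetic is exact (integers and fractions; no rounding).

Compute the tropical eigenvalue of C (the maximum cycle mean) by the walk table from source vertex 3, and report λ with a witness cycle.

q=0: [-∞, -∞, -∞, 0, -∞]
q=1: [-5, -1, -1, 1, -10]
q=2: [3, 5, 0, 2, 4]
q=3: [10, 10, 4, 3, 12]
q=4: [18, 18, 9, 5, 19]
q=5: [25, 25, 17, 12, 27]
Optimal cycle mean attained by: cycle 0->4->0, total 9 + 6, length 2.
Answer: λ = 15/2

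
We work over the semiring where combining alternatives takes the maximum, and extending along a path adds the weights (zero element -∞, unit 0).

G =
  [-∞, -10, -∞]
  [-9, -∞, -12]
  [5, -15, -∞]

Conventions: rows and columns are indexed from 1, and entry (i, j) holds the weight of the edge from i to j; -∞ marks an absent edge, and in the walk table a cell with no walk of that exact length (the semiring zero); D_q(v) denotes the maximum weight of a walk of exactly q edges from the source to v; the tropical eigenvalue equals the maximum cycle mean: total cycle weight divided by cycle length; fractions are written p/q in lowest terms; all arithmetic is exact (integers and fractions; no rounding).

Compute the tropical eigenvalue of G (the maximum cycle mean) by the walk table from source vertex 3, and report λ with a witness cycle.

q=0: [-∞, -∞, 0]
q=1: [5, -15, -∞]
q=2: [-24, -5, -27]
q=3: [-14, -34, -17]
Optimal cycle mean attained by: cycle 1->2->3->1, total (-10) + (-12) + 5, length 3.
Answer: λ = -17/3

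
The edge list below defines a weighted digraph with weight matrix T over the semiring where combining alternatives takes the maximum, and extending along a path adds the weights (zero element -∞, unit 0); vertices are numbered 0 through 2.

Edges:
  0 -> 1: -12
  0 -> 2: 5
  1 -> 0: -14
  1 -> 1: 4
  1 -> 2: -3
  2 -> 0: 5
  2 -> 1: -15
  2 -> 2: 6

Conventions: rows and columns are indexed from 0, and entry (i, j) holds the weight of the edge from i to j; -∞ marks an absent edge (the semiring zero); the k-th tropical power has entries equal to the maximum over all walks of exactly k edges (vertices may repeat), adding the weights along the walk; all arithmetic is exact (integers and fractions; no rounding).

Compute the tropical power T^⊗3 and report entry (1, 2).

T^⊗2:
  [10, -8, 11]
  [2, 8, 3]
  [11, -7, 12]
T^⊗3:
  [16, -2, 17]
  [8, 12, 9]
  [17, -1, 18]
Key observation: the optimum is the walk 1->2->2->2, with weight (-3) + 6 + 6 = 9.
Optimal value attained by: walk 1->2->2->2.
Answer: (T^⊗3)[1][2] = 9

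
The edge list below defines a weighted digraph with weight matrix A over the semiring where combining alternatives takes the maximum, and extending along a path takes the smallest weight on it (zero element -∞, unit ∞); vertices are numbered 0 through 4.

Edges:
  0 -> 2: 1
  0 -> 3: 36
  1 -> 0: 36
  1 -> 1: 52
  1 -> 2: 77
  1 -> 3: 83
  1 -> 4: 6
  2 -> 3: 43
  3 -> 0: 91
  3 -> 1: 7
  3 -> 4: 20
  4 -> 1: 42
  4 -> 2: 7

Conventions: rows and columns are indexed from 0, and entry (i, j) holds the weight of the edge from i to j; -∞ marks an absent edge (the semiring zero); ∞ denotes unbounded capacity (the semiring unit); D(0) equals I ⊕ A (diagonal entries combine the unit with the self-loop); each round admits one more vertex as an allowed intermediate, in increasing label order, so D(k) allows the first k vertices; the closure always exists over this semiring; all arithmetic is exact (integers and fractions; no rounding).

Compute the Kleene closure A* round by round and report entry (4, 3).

D(0):
  [∞, -∞, 1, 36, -∞]
  [36, ∞, 77, 83, 6]
  [-∞, -∞, ∞, 43, -∞]
  [91, 7, -∞, ∞, 20]
  [-∞, 42, 7, -∞, ∞]
D(1):
  [∞, -∞, 1, 36, -∞]
  [36, ∞, 77, 83, 6]
  [-∞, -∞, ∞, 43, -∞]
  [91, 7, 1, ∞, 20]
  [-∞, 42, 7, -∞, ∞]
D(2):
  [∞, -∞, 1, 36, -∞]
  [36, ∞, 77, 83, 6]
  [-∞, -∞, ∞, 43, -∞]
  [91, 7, 7, ∞, 20]
  [36, 42, 42, 42, ∞]
D(3):
  [∞, -∞, 1, 36, -∞]
  [36, ∞, 77, 83, 6]
  [-∞, -∞, ∞, 43, -∞]
  [91, 7, 7, ∞, 20]
  [36, 42, 42, 42, ∞]
D(4):
  [∞, 7, 7, 36, 20]
  [83, ∞, 77, 83, 20]
  [43, 7, ∞, 43, 20]
  [91, 7, 7, ∞, 20]
  [42, 42, 42, 42, ∞]
D(5):
  [∞, 20, 20, 36, 20]
  [83, ∞, 77, 83, 20]
  [43, 20, ∞, 43, 20]
  [91, 20, 20, ∞, 20]
  [42, 42, 42, 42, ∞]
Answer: A*[4][3] = 42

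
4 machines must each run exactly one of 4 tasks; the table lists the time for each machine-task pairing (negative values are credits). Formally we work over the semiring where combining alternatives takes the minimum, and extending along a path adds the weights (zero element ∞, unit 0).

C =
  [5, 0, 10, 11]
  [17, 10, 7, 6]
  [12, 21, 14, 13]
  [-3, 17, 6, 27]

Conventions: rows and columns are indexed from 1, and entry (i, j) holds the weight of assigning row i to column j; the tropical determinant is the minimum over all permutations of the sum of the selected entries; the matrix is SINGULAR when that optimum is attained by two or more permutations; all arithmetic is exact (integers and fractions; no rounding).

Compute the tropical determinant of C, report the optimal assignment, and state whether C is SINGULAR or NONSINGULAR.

σ = (1, 2, 3, 4): 5 + 10 + 14 + 27 = 56
σ = (1, 2, 4, 3): 5 + 10 + 13 + 6 = 34
σ = (1, 3, 2, 4): 5 + 7 + 21 + 27 = 60
σ = (1, 3, 4, 2): 5 + 7 + 13 + 17 = 42
σ = (1, 4, 2, 3): 5 + 6 + 21 + 6 = 38
σ = (1, 4, 3, 2): 5 + 6 + 14 + 17 = 42
σ = (2, 1, 3, 4): 0 + 17 + 14 + 27 = 58
σ = (2, 1, 4, 3): 0 + 17 + 13 + 6 = 36
σ = (2, 3, 1, 4): 0 + 7 + 12 + 27 = 46
σ = (2, 3, 4, 1): 0 + 7 + 13 + (-3) = 17
σ = (2, 4, 1, 3): 0 + 6 + 12 + 6 = 24
σ = (2, 4, 3, 1): 0 + 6 + 14 + (-3) = 17
σ = (3, 1, 2, 4): 10 + 17 + 21 + 27 = 75
σ = (3, 1, 4, 2): 10 + 17 + 13 + 17 = 57
σ = (3, 2, 1, 4): 10 + 10 + 12 + 27 = 59
σ = (3, 2, 4, 1): 10 + 10 + 13 + (-3) = 30
σ = (3, 4, 1, 2): 10 + 6 + 12 + 17 = 45
σ = (3, 4, 2, 1): 10 + 6 + 21 + (-3) = 34
σ = (4, 1, 2, 3): 11 + 17 + 21 + 6 = 55
σ = (4, 1, 3, 2): 11 + 17 + 14 + 17 = 59
σ = (4, 2, 1, 3): 11 + 10 + 12 + 6 = 39
σ = (4, 2, 3, 1): 11 + 10 + 14 + (-3) = 32
σ = (4, 3, 1, 2): 11 + 7 + 12 + 17 = 47
σ = (4, 3, 2, 1): 11 + 7 + 21 + (-3) = 36
Optimal value attained by: σ = (2, 3, 4, 1).
Answer: det⊕(C) = 17; verdict: SINGULAR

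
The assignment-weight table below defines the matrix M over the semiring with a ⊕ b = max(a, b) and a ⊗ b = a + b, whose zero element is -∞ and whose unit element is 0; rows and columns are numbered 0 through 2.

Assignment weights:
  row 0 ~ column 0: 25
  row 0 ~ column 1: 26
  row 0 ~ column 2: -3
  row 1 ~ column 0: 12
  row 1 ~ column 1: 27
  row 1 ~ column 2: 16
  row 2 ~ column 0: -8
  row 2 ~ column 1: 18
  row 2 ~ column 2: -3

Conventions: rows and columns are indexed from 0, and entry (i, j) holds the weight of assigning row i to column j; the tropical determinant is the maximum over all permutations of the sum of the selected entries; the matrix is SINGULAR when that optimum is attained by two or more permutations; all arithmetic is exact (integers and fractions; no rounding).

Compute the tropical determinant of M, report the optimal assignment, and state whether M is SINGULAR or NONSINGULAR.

σ = (0, 1, 2): 25 + 27 + (-3) = 49
σ = (0, 2, 1): 25 + 16 + 18 = 59
σ = (1, 0, 2): 26 + 12 + (-3) = 35
σ = (1, 2, 0): 26 + 16 + (-8) = 34
σ = (2, 0, 1): (-3) + 12 + 18 = 27
σ = (2, 1, 0): (-3) + 27 + (-8) = 16
Optimal value attained by: σ = (0, 2, 1).
Answer: det⊕(M) = 59; verdict: NONSINGULAR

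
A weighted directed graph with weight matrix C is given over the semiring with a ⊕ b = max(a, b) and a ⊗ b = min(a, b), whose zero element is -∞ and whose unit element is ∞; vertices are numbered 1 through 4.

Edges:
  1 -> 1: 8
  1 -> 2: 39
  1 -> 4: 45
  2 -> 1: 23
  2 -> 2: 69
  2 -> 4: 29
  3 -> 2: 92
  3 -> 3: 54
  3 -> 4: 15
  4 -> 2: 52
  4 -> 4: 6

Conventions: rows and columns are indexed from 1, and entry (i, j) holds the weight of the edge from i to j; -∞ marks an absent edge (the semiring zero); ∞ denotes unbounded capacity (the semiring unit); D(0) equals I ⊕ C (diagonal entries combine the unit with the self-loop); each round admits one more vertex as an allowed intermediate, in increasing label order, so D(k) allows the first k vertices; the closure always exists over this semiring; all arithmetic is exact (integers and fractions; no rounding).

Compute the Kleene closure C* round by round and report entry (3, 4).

D(0):
  [∞, 39, -∞, 45]
  [23, ∞, -∞, 29]
  [-∞, 92, ∞, 15]
  [-∞, 52, -∞, ∞]
D(1):
  [∞, 39, -∞, 45]
  [23, ∞, -∞, 29]
  [-∞, 92, ∞, 15]
  [-∞, 52, -∞, ∞]
D(2):
  [∞, 39, -∞, 45]
  [23, ∞, -∞, 29]
  [23, 92, ∞, 29]
  [23, 52, -∞, ∞]
D(3):
  [∞, 39, -∞, 45]
  [23, ∞, -∞, 29]
  [23, 92, ∞, 29]
  [23, 52, -∞, ∞]
D(4):
  [∞, 45, -∞, 45]
  [23, ∞, -∞, 29]
  [23, 92, ∞, 29]
  [23, 52, -∞, ∞]
Answer: C*[3][4] = 29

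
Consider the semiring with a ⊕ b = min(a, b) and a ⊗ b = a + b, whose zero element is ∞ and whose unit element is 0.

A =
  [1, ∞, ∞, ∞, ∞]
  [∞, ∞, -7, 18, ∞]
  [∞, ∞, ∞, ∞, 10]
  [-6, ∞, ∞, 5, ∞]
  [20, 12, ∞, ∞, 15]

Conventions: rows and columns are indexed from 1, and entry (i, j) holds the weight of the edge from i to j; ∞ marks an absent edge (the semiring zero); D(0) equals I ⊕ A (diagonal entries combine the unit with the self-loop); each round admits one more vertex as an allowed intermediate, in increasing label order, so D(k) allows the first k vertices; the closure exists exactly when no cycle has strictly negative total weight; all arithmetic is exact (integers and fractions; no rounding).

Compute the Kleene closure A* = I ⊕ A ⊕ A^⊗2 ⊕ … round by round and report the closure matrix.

D(0):
  [0, ∞, ∞, ∞, ∞]
  [∞, 0, -7, 18, ∞]
  [∞, ∞, 0, ∞, 10]
  [-6, ∞, ∞, 0, ∞]
  [20, 12, ∞, ∞, 0]
D(1):
  [0, ∞, ∞, ∞, ∞]
  [∞, 0, -7, 18, ∞]
  [∞, ∞, 0, ∞, 10]
  [-6, ∞, ∞, 0, ∞]
  [20, 12, ∞, ∞, 0]
D(2):
  [0, ∞, ∞, ∞, ∞]
  [∞, 0, -7, 18, ∞]
  [∞, ∞, 0, ∞, 10]
  [-6, ∞, ∞, 0, ∞]
  [20, 12, 5, 30, 0]
D(3):
  [0, ∞, ∞, ∞, ∞]
  [∞, 0, -7, 18, 3]
  [∞, ∞, 0, ∞, 10]
  [-6, ∞, ∞, 0, ∞]
  [20, 12, 5, 30, 0]
D(4):
  [0, ∞, ∞, ∞, ∞]
  [12, 0, -7, 18, 3]
  [∞, ∞, 0, ∞, 10]
  [-6, ∞, ∞, 0, ∞]
  [20, 12, 5, 30, 0]
D(5):
  [0, ∞, ∞, ∞, ∞]
  [12, 0, -7, 18, 3]
  [30, 22, 0, 40, 10]
  [-6, ∞, ∞, 0, ∞]
  [20, 12, 5, 30, 0]
Answer: A* = [[0, ∞, ∞, ∞, ∞], [12, 0, -7, 18, 3], [30, 22, 0, 40, 10], [-6, ∞, ∞, 0, ∞], [20, 12, 5, 30, 0]]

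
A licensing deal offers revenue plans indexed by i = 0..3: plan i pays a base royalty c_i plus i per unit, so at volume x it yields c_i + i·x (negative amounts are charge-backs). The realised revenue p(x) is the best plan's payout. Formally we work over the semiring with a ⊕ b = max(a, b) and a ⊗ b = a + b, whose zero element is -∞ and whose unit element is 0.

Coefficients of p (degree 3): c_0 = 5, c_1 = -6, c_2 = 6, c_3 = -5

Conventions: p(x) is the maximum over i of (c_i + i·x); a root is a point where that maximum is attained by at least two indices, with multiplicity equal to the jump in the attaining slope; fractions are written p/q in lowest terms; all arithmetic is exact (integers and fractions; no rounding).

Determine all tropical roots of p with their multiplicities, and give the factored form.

hull edge (i=0, c=5) to (i=2, c=6): slope 1/2, span 2
hull edge (i=2, c=6) to (i=3, c=-5): slope -11, span 1
Factored form: p(x) = -5 ⊗ (x ⊕ (-1/2)) ⊗ (x ⊕ (-1/2)) ⊗ (x ⊕ 11)
Answer: roots = -1/2 (mult 2), 11 (mult 1)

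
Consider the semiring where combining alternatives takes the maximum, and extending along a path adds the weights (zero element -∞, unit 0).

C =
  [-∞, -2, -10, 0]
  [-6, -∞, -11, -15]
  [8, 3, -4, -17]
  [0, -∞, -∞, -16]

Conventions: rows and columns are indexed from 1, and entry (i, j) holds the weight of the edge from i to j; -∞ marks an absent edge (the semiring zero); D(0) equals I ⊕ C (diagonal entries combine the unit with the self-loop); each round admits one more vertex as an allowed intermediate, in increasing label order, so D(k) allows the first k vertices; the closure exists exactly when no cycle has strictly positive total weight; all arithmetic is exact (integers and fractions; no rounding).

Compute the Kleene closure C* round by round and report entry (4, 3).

D(0):
  [0, -2, -10, 0]
  [-6, 0, -11, -15]
  [8, 3, 0, -17]
  [0, -∞, -∞, 0]
D(1):
  [0, -2, -10, 0]
  [-6, 0, -11, -6]
  [8, 6, 0, 8]
  [0, -2, -10, 0]
D(2):
  [0, -2, -10, 0]
  [-6, 0, -11, -6]
  [8, 6, 0, 8]
  [0, -2, -10, 0]
D(3):
  [0, -2, -10, 0]
  [-3, 0, -11, -3]
  [8, 6, 0, 8]
  [0, -2, -10, 0]
D(4):
  [0, -2, -10, 0]
  [-3, 0, -11, -3]
  [8, 6, 0, 8]
  [0, -2, -10, 0]
Answer: C*[4][3] = -10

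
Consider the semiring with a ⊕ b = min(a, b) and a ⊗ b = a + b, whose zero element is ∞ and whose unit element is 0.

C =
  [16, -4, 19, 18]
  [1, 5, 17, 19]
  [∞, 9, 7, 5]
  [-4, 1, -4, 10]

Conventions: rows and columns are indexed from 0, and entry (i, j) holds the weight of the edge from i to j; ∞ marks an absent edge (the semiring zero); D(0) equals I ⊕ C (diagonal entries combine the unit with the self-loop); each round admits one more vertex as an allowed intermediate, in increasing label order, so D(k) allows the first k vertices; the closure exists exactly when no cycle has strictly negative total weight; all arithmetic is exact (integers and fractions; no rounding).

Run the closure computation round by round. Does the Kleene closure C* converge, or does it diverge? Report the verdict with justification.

D(0):
  [0, -4, 19, 18]
  [1, 0, 17, 19]
  [∞, 9, 0, 5]
  [-4, 1, -4, 0]
Detection: at round 1, diagonal entry (1, 1) turns strictly negative.
Key observation: the cycle 1->0->1 has total weight 1 + (-4), which is strictly negative.
Answer: DIVERGES — negative cycle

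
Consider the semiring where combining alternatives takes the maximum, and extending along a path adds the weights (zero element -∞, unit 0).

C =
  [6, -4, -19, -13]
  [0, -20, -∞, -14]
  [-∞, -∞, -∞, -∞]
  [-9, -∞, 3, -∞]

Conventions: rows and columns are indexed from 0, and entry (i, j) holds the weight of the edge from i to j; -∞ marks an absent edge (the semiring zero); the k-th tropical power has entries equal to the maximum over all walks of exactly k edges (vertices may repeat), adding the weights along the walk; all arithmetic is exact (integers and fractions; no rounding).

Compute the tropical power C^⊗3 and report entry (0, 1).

C^⊗2:
  [12, 2, -10, -7]
  [6, -4, -11, -13]
  [-∞, -∞, -∞, -∞]
  [-3, -13, -28, -22]
C^⊗3:
  [18, 8, -4, -1]
  [12, 2, -10, -7]
  [-∞, -∞, -∞, -∞]
  [3, -7, -19, -16]
Key observation: the optimum is the walk 0->0->0->1, with weight 6 + 6 + (-4) = 8.
Optimal value attained by: walk 0->0->0->1.
Answer: (C^⊗3)[0][1] = 8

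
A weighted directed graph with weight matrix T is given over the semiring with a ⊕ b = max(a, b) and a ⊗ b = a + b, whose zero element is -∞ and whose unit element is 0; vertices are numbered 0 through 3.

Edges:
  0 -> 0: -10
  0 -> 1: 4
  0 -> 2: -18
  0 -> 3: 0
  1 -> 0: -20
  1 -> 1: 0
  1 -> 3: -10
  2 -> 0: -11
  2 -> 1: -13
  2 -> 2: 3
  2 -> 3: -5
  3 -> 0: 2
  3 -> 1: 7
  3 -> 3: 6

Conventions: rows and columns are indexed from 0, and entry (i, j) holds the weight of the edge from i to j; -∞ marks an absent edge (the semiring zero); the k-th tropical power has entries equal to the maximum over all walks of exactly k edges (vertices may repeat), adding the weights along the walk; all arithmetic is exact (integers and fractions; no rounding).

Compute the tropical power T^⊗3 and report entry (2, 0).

T^⊗2:
  [2, 7, -15, 6]
  [-8, 0, -38, -4]
  [-3, 2, 6, 1]
  [8, 13, -16, 12]
T^⊗3:
  [8, 13, -12, 12]
  [-2, 3, -26, 2]
  [3, 8, 9, 7]
  [14, 19, -10, 18]
Key observation: the optimum is the walk 2->3->3->0, with weight (-5) + 6 + 2 = 3.
Optimal value attained by: walk 2->3->3->0.
Answer: (T^⊗3)[2][0] = 3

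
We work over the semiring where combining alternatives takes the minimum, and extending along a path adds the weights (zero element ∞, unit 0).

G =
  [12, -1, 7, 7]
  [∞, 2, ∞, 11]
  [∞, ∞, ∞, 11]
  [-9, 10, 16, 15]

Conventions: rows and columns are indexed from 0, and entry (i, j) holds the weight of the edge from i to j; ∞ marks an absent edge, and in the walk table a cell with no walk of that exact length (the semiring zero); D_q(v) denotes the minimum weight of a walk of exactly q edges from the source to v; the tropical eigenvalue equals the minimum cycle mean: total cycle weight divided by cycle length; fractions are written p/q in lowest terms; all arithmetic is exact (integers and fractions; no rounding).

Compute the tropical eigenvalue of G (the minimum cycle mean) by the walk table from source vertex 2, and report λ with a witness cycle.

q=0: [∞, ∞, 0, ∞]
q=1: [∞, ∞, ∞, 11]
q=2: [2, 21, 27, 26]
q=3: [14, 1, 9, 9]
q=4: [0, 3, 21, 12]
Optimal cycle mean attained by: cycle 0->3->0, total 7 + (-9), length 2.
Answer: λ = -1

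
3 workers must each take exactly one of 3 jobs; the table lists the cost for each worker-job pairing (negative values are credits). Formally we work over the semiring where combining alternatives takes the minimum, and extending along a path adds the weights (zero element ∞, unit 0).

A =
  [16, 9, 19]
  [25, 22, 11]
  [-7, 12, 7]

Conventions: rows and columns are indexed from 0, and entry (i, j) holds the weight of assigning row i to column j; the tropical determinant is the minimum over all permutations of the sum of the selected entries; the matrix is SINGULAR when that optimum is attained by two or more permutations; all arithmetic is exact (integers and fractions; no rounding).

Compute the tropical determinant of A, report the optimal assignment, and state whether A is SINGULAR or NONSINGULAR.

σ = (0, 1, 2): 16 + 22 + 7 = 45
σ = (0, 2, 1): 16 + 11 + 12 = 39
σ = (1, 0, 2): 9 + 25 + 7 = 41
σ = (1, 2, 0): 9 + 11 + (-7) = 13
σ = (2, 0, 1): 19 + 25 + 12 = 56
σ = (2, 1, 0): 19 + 22 + (-7) = 34
Optimal value attained by: σ = (1, 2, 0).
Answer: det⊕(A) = 13; verdict: NONSINGULAR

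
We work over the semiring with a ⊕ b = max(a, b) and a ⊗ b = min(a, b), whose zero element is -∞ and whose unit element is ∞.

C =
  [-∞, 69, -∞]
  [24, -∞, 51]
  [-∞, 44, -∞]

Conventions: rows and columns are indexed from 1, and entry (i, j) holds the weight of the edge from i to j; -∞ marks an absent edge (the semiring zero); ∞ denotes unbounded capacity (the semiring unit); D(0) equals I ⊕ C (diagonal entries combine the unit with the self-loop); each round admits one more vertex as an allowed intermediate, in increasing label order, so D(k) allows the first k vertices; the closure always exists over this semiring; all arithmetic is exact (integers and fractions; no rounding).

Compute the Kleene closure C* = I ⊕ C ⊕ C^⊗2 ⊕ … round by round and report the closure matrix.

D(0):
  [∞, 69, -∞]
  [24, ∞, 51]
  [-∞, 44, ∞]
D(1):
  [∞, 69, -∞]
  [24, ∞, 51]
  [-∞, 44, ∞]
D(2):
  [∞, 69, 51]
  [24, ∞, 51]
  [24, 44, ∞]
D(3):
  [∞, 69, 51]
  [24, ∞, 51]
  [24, 44, ∞]
Answer: C* = [[∞, 69, 51], [24, ∞, 51], [24, 44, ∞]]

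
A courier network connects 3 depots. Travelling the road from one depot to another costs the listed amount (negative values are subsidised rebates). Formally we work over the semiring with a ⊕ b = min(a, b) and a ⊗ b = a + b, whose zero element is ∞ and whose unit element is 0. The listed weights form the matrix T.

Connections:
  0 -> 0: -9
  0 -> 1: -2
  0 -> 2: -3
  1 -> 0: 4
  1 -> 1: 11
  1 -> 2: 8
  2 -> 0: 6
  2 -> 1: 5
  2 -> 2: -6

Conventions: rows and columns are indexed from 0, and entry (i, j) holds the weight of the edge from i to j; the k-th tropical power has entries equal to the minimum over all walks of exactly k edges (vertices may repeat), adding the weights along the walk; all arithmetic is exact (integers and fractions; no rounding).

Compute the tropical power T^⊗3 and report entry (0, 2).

T^⊗2:
  [-18, -11, -12]
  [-5, 2, 1]
  [-3, -1, -12]
T^⊗3:
  [-27, -20, -21]
  [-14, -7, -8]
  [-12, -7, -18]
Key observation: the optimum is the walk 0->0->0->2, with weight (-9) + (-9) + (-3) = -21.
Optimal value attained by: walk 0->0->0->2.
Answer: (T^⊗3)[0][2] = -21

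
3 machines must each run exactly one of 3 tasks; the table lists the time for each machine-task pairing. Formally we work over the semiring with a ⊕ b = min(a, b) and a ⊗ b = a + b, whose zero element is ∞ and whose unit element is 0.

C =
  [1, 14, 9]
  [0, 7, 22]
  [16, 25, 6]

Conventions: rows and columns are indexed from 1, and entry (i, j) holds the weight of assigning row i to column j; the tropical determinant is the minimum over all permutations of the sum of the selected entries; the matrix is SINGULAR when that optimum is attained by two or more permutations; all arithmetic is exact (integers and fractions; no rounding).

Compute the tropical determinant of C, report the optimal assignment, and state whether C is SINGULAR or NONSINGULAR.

σ = (1, 2, 3): 1 + 7 + 6 = 14
σ = (1, 3, 2): 1 + 22 + 25 = 48
σ = (2, 1, 3): 14 + 0 + 6 = 20
σ = (2, 3, 1): 14 + 22 + 16 = 52
σ = (3, 1, 2): 9 + 0 + 25 = 34
σ = (3, 2, 1): 9 + 7 + 16 = 32
Optimal value attained by: σ = (1, 2, 3).
Answer: det⊕(C) = 14; verdict: NONSINGULAR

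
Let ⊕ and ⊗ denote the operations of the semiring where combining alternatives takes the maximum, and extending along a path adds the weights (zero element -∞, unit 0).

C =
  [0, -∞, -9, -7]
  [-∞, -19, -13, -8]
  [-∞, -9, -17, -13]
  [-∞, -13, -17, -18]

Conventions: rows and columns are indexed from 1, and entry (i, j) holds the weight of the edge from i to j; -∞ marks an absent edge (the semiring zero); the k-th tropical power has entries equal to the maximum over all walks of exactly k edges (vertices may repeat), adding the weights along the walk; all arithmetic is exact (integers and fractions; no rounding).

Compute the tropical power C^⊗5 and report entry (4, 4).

C^⊗2:
  [0, -18, -9, -7]
  [-∞, -21, -25, -26]
  [-∞, -26, -22, -17]
  [-∞, -26, -26, -21]
C^⊗3:
  [0, -18, -9, -7]
  [-∞, -34, -34, -29]
  [-∞, -30, -34, -34]
  [-∞, -34, -38, -34]
C^⊗4:
  [0, -18, -9, -7]
  [-∞, -42, -46, -42]
  [-∞, -43, -43, -38]
  [-∞, -47, -47, -42]
C^⊗5:
  [0, -18, -9, -7]
  [-∞, -55, -55, -50]
  [-∞, -51, -55, -51]
  [-∞, -55, -59, -55]
Key observation: the optimum is the walk 4->2->4->3->2->4, with weight (-13) + (-8) + (-17) + (-9) + (-8) = -55.
Optimal value attained by: walk 4->2->4->3->2->4.
Answer: (C^⊗5)[4][4] = -55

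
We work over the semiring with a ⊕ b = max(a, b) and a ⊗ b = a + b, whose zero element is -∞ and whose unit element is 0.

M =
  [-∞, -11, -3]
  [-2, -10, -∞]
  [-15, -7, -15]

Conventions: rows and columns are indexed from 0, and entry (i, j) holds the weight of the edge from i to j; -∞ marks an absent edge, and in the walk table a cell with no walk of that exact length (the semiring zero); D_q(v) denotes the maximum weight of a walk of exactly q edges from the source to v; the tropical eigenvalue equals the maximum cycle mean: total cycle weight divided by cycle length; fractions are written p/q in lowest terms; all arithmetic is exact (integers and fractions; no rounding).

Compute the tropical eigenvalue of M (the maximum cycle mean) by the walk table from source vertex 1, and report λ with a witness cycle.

q=0: [-∞, 0, -∞]
q=1: [-2, -10, -∞]
q=2: [-12, -13, -5]
q=3: [-15, -12, -15]
Optimal cycle mean attained by: cycle 0->2->1->0, total (-3) + (-7) + (-2), length 3.
Answer: λ = -4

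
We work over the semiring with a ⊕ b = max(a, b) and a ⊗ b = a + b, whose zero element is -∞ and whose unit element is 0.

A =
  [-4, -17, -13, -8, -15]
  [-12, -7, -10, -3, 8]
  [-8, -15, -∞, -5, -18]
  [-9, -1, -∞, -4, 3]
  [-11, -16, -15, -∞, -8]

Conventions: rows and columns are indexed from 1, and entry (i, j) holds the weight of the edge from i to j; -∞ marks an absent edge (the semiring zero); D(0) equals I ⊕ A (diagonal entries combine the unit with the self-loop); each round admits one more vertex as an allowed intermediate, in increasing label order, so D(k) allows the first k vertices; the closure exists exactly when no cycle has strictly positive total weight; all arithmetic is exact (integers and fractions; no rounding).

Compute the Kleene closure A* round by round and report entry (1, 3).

D(0):
  [0, -17, -13, -8, -15]
  [-12, 0, -10, -3, 8]
  [-8, -15, 0, -5, -18]
  [-9, -1, -∞, 0, 3]
  [-11, -16, -15, -∞, 0]
D(1):
  [0, -17, -13, -8, -15]
  [-12, 0, -10, -3, 8]
  [-8, -15, 0, -5, -18]
  [-9, -1, -22, 0, 3]
  [-11, -16, -15, -19, 0]
D(2):
  [0, -17, -13, -8, -9]
  [-12, 0, -10, -3, 8]
  [-8, -15, 0, -5, -7]
  [-9, -1, -11, 0, 7]
  [-11, -16, -15, -19, 0]
D(3):
  [0, -17, -13, -8, -9]
  [-12, 0, -10, -3, 8]
  [-8, -15, 0, -5, -7]
  [-9, -1, -11, 0, 7]
  [-11, -16, -15, -19, 0]
D(4):
  [0, -9, -13, -8, -1]
  [-12, 0, -10, -3, 8]
  [-8, -6, 0, -5, 2]
  [-9, -1, -11, 0, 7]
  [-11, -16, -15, -19, 0]
D(5):
  [0, -9, -13, -8, -1]
  [-3, 0, -7, -3, 8]
  [-8, -6, 0, -5, 2]
  [-4, -1, -8, 0, 7]
  [-11, -16, -15, -19, 0]
Answer: A*[1][3] = -13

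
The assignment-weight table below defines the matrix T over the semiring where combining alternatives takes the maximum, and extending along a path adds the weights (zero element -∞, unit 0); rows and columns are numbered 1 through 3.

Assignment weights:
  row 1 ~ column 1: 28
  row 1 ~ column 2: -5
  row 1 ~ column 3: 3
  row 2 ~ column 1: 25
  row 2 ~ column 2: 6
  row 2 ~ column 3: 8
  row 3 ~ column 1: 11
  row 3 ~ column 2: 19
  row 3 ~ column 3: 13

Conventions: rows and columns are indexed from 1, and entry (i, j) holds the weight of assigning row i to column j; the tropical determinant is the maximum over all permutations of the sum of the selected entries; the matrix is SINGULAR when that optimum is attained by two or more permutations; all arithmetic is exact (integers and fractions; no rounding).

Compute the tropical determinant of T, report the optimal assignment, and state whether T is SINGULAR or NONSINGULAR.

σ = (1, 2, 3): 28 + 6 + 13 = 47
σ = (1, 3, 2): 28 + 8 + 19 = 55
σ = (2, 1, 3): (-5) + 25 + 13 = 33
σ = (2, 3, 1): (-5) + 8 + 11 = 14
σ = (3, 1, 2): 3 + 25 + 19 = 47
σ = (3, 2, 1): 3 + 6 + 11 = 20
Optimal value attained by: σ = (1, 3, 2).
Answer: det⊕(T) = 55; verdict: NONSINGULAR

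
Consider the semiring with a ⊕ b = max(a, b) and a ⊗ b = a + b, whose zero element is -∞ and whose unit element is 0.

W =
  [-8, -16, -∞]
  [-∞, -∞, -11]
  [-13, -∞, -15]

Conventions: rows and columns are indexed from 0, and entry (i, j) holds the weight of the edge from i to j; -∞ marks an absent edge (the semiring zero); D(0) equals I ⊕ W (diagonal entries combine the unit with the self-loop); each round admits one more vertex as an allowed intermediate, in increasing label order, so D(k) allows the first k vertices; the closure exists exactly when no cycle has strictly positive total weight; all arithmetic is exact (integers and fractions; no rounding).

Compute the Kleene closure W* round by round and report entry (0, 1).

D(0):
  [0, -16, -∞]
  [-∞, 0, -11]
  [-13, -∞, 0]
D(1):
  [0, -16, -∞]
  [-∞, 0, -11]
  [-13, -29, 0]
D(2):
  [0, -16, -27]
  [-∞, 0, -11]
  [-13, -29, 0]
D(3):
  [0, -16, -27]
  [-24, 0, -11]
  [-13, -29, 0]
Answer: W*[0][1] = -16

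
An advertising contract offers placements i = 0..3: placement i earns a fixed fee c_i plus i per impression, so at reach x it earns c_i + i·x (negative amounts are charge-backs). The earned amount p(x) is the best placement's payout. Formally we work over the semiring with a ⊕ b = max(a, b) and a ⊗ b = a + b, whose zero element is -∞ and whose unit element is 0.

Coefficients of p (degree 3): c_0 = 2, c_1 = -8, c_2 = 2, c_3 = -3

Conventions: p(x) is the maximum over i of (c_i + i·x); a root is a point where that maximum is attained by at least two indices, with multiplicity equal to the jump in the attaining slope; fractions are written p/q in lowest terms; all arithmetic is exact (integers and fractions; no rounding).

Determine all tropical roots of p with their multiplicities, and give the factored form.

hull edge (i=0, c=2) to (i=2, c=2): slope 0, span 2
hull edge (i=2, c=2) to (i=3, c=-3): slope -5, span 1
Factored form: p(x) = -3 ⊗ (x ⊕ 0) ⊗ (x ⊕ 0) ⊗ (x ⊕ 5)
Answer: roots = 0 (mult 2), 5 (mult 1)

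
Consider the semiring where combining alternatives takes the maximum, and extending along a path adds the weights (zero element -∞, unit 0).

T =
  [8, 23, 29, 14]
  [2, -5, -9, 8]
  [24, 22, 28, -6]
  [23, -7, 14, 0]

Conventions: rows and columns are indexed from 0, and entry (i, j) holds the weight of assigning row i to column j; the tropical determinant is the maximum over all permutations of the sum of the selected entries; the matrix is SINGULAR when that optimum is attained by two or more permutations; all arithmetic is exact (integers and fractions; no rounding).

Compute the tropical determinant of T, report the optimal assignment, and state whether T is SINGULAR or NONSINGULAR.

σ = (0, 1, 2, 3): 8 + (-5) + 28 + 0 = 31
σ = (0, 1, 3, 2): 8 + (-5) + (-6) + 14 = 11
σ = (0, 2, 1, 3): 8 + (-9) + 22 + 0 = 21
σ = (0, 2, 3, 1): 8 + (-9) + (-6) + (-7) = -14
σ = (0, 3, 1, 2): 8 + 8 + 22 + 14 = 52
σ = (0, 3, 2, 1): 8 + 8 + 28 + (-7) = 37
σ = (1, 0, 2, 3): 23 + 2 + 28 + 0 = 53
σ = (1, 0, 3, 2): 23 + 2 + (-6) + 14 = 33
σ = (1, 2, 0, 3): 23 + (-9) + 24 + 0 = 38
σ = (1, 2, 3, 0): 23 + (-9) + (-6) + 23 = 31
σ = (1, 3, 0, 2): 23 + 8 + 24 + 14 = 69
σ = (1, 3, 2, 0): 23 + 8 + 28 + 23 = 82
σ = (2, 0, 1, 3): 29 + 2 + 22 + 0 = 53
σ = (2, 0, 3, 1): 29 + 2 + (-6) + (-7) = 18
σ = (2, 1, 0, 3): 29 + (-5) + 24 + 0 = 48
σ = (2, 1, 3, 0): 29 + (-5) + (-6) + 23 = 41
σ = (2, 3, 0, 1): 29 + 8 + 24 + (-7) = 54
σ = (2, 3, 1, 0): 29 + 8 + 22 + 23 = 82
σ = (3, 0, 1, 2): 14 + 2 + 22 + 14 = 52
σ = (3, 0, 2, 1): 14 + 2 + 28 + (-7) = 37
σ = (3, 1, 0, 2): 14 + (-5) + 24 + 14 = 47
σ = (3, 1, 2, 0): 14 + (-5) + 28 + 23 = 60
σ = (3, 2, 0, 1): 14 + (-9) + 24 + (-7) = 22
σ = (3, 2, 1, 0): 14 + (-9) + 22 + 23 = 50
Optimal value attained by: σ = (1, 3, 2, 0).
Answer: det⊕(T) = 82; verdict: SINGULAR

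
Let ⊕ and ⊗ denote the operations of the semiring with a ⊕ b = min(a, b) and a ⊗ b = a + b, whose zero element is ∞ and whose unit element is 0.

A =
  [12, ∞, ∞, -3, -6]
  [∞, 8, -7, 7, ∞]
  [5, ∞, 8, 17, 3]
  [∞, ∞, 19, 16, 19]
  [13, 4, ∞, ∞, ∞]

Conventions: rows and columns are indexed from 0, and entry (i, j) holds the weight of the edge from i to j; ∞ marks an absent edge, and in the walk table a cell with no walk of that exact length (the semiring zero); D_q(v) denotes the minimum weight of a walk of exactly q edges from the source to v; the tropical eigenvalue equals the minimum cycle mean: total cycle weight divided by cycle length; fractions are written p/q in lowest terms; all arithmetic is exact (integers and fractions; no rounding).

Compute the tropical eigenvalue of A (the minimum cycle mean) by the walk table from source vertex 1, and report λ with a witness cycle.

q=0: [∞, 0, ∞, ∞, ∞]
q=1: [∞, 8, -7, 7, ∞]
q=2: [-2, 16, 1, 10, -4]
q=3: [6, 0, 9, -5, -8]
q=4: [5, -4, -7, 3, 0]
q=5: [-2, 4, -11, 2, -4]
Optimal cycle mean attained by: cycle 0->4->1->2->0, total (-6) + 4 + (-7) + 5, length 4.
Answer: λ = -1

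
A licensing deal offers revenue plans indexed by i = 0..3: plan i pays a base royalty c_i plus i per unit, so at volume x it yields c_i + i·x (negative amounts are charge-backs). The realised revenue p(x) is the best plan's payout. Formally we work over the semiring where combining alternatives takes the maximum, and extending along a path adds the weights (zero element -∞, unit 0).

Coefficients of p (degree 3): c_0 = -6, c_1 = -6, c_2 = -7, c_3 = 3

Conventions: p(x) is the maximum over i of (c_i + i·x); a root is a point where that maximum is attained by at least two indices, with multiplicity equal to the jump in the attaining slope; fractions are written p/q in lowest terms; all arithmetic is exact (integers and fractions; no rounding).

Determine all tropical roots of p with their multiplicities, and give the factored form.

hull edge (i=0, c=-6) to (i=3, c=3): slope 3, span 3
Factored form: p(x) = 3 ⊗ (x ⊕ (-3)) ⊗ (x ⊕ (-3)) ⊗ (x ⊕ (-3))
Answer: roots = -3 (mult 3)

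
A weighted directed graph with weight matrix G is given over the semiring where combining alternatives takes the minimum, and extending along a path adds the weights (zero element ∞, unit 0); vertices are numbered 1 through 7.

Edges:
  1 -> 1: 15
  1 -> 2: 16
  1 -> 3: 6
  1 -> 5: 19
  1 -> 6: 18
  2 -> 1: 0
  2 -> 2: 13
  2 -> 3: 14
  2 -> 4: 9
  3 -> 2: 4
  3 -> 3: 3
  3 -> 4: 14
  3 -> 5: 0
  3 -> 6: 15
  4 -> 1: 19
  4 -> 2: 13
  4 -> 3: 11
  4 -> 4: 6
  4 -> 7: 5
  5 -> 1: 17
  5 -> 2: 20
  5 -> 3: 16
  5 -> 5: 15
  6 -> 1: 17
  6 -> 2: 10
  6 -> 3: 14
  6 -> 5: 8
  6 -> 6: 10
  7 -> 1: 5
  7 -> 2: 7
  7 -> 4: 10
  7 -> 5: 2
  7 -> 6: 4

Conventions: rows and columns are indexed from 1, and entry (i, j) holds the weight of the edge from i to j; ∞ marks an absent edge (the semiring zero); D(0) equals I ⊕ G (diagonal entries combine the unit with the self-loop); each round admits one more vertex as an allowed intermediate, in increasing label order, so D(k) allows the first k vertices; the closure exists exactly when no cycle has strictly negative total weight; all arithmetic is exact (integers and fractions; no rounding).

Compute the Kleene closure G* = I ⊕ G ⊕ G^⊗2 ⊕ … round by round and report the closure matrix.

D(0):
  [0, 16, 6, ∞, 19, 18, ∞]
  [0, 0, 14, 9, ∞, ∞, ∞]
  [∞, 4, 0, 14, 0, 15, ∞]
  [19, 13, 11, 0, ∞, ∞, 5]
  [17, 20, 16, ∞, 0, ∞, ∞]
  [17, 10, 14, ∞, 8, 0, ∞]
  [5, 7, ∞, 10, 2, 4, 0]
D(1):
  [0, 16, 6, ∞, 19, 18, ∞]
  [0, 0, 6, 9, 19, 18, ∞]
  [∞, 4, 0, 14, 0, 15, ∞]
  [19, 13, 11, 0, 38, 37, 5]
  [17, 20, 16, ∞, 0, 35, ∞]
  [17, 10, 14, ∞, 8, 0, ∞]
  [5, 7, 11, 10, 2, 4, 0]
D(2):
  [0, 16, 6, 25, 19, 18, ∞]
  [0, 0, 6, 9, 19, 18, ∞]
  [4, 4, 0, 13, 0, 15, ∞]
  [13, 13, 11, 0, 32, 31, 5]
  [17, 20, 16, 29, 0, 35, ∞]
  [10, 10, 14, 19, 8, 0, ∞]
  [5, 7, 11, 10, 2, 4, 0]
D(3):
  [0, 10, 6, 19, 6, 18, ∞]
  [0, 0, 6, 9, 6, 18, ∞]
  [4, 4, 0, 13, 0, 15, ∞]
  [13, 13, 11, 0, 11, 26, 5]
  [17, 20, 16, 29, 0, 31, ∞]
  [10, 10, 14, 19, 8, 0, ∞]
  [5, 7, 11, 10, 2, 4, 0]
D(4):
  [0, 10, 6, 19, 6, 18, 24]
  [0, 0, 6, 9, 6, 18, 14]
  [4, 4, 0, 13, 0, 15, 18]
  [13, 13, 11, 0, 11, 26, 5]
  [17, 20, 16, 29, 0, 31, 34]
  [10, 10, 14, 19, 8, 0, 24]
  [5, 7, 11, 10, 2, 4, 0]
D(5):
  [0, 10, 6, 19, 6, 18, 24]
  [0, 0, 6, 9, 6, 18, 14]
  [4, 4, 0, 13, 0, 15, 18]
  [13, 13, 11, 0, 11, 26, 5]
  [17, 20, 16, 29, 0, 31, 34]
  [10, 10, 14, 19, 8, 0, 24]
  [5, 7, 11, 10, 2, 4, 0]
D(6):
  [0, 10, 6, 19, 6, 18, 24]
  [0, 0, 6, 9, 6, 18, 14]
  [4, 4, 0, 13, 0, 15, 18]
  [13, 13, 11, 0, 11, 26, 5]
  [17, 20, 16, 29, 0, 31, 34]
  [10, 10, 14, 19, 8, 0, 24]
  [5, 7, 11, 10, 2, 4, 0]
D(7):
  [0, 10, 6, 19, 6, 18, 24]
  [0, 0, 6, 9, 6, 18, 14]
  [4, 4, 0, 13, 0, 15, 18]
  [10, 12, 11, 0, 7, 9, 5]
  [17, 20, 16, 29, 0, 31, 34]
  [10, 10, 14, 19, 8, 0, 24]
  [5, 7, 11, 10, 2, 4, 0]
Answer: G* = [[0, 10, 6, 19, 6, 18, 24], [0, 0, 6, 9, 6, 18, 14], [4, 4, 0, 13, 0, 15, 18], [10, 12, 11, 0, 7, 9, 5], [17, 20, 16, 29, 0, 31, 34], [10, 10, 14, 19, 8, 0, 24], [5, 7, 11, 10, 2, 4, 0]]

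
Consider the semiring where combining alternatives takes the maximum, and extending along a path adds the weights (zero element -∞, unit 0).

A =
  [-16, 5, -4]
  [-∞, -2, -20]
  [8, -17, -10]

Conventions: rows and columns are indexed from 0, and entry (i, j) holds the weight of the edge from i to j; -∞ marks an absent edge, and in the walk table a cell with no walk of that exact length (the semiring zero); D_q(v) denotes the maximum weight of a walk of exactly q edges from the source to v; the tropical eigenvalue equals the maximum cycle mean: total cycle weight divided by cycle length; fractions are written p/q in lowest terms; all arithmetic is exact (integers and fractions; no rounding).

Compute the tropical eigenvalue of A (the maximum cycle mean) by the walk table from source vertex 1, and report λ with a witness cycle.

q=0: [-∞, 0, -∞]
q=1: [-∞, -2, -20]
q=2: [-12, -4, -22]
q=3: [-14, -6, -16]
Optimal cycle mean attained by: cycle 0->2->0, total (-4) + 8, length 2.
Answer: λ = 2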